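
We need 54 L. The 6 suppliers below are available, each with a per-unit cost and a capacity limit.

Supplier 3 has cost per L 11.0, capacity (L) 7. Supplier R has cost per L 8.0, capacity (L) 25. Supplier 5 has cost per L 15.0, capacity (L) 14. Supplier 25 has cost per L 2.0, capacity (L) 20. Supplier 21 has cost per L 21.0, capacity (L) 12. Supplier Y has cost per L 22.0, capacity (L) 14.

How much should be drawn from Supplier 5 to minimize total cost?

2

Cheapest first:
Supplier 25 (2.0): use full 20 ; 34 L to go.
Supplier R at 8.0: take all 25 L ; 9 still needed.
Take 7 from Supplier 3 at 11.0 ; need 2 more.
Supplier 5 at 15.0: take 2 of its 14 ; requirement met.
Supplier 21, Supplier Y: unused.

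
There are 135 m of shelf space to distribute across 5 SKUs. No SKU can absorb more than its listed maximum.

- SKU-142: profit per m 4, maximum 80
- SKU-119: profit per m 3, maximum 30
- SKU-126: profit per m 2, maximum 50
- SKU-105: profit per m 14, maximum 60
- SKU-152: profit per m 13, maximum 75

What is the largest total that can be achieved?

Order the SKUs by profit per m: SKU-105 14 > SKU-152 13 > SKU-142 4 > SKU-119 3 > SKU-126 2.
Give SKU-105 60 to hit its cap of 60 → 75 left.
SKU-152 takes 75 to reach its cap of 75 → 0 left.
Total = 14×60 + 13×75 = 1815.

1815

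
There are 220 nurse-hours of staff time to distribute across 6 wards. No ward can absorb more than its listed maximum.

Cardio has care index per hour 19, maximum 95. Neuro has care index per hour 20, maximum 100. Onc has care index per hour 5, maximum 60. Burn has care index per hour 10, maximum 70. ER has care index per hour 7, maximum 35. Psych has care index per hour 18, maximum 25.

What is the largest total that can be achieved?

4255

Rank by care index per hour: Neuro 20 > Cardio 19 > Psych 18 > Burn 10 > ER 7 > Onc 5.
Give Neuro 100 to hit its cap of 100 → 120 left.
Cardio: +95 to 95 (cap) → 25 left.
Psych takes 25 to reach its cap of 25 → 0 left.
Total = 19×95 + 20×100 + 18×25 = 4255.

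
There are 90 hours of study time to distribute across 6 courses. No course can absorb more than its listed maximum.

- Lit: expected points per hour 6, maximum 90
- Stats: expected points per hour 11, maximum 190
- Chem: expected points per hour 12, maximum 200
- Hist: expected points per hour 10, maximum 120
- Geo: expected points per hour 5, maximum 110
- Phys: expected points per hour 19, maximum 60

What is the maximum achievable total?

1500

Highest expected points per hour first: Phys 19 > Chem 12 > Stats 11 > Hist 10 > Lit 6 > Geo 5.
Phys: +60 to 60 (cap) → 30 left.
Chem: +30 (room for 200) → 30. Pool exhausted.
Total = 12×30 + 19×60 = 1500.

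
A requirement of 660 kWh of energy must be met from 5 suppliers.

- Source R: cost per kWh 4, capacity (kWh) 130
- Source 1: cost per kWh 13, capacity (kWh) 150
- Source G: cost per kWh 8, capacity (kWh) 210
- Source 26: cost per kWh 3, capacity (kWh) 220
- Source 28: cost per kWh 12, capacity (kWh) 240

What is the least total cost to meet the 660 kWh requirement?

Use suppliers in increasing cost order.
Take 220 from Source 26 at 3 → need 440 more.
Take 130 from Source R at 4 → need 310 more.
Take 210 from Source G at 8 → need 100 more.
Take 100 from Source 28 at 12 to finish.
Source 1: unused.
Cost = 220×3 + 130×4 + 210×8 + 100×12 = 4060.

4060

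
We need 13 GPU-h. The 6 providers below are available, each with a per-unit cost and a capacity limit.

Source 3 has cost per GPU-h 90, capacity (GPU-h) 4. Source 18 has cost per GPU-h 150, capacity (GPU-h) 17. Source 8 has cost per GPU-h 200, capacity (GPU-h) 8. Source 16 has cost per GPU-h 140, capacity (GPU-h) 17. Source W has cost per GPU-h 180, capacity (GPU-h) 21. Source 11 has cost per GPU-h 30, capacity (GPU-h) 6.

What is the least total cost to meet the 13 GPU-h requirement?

Fill from the cheapest provider first.
Source 11 (30): use full 6 — 7 GPU-h to go.
Source 3 (90): use full 4 — 3 GPU-h to go.
Source 16 (140): take the remaining 3 — done.
Source 18, Source W, Source 8: unused.
Cost = 6×30 + 4×90 + 3×140 = 960.

960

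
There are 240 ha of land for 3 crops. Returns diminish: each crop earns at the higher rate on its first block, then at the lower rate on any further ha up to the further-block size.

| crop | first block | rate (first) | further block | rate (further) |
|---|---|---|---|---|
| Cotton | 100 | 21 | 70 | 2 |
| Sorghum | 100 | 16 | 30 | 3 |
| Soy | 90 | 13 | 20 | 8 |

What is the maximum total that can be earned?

4220

Treat each block as its own option and order by rate: Cotton/T1 21 > Sorghum/T1 16 > Soy/T1 13 > Soy/T2 8 > Sorghum/T2 3 > Cotton/T2 2.
Fill Cotton T1 block (100 at 21) → 140 left.
Fill Sorghum T1 block (100 at 16) → 40 left.
40 remain; put them into Soy T1 at 13.
Total = 21×100 + 16×100 + 13×40 = 4220.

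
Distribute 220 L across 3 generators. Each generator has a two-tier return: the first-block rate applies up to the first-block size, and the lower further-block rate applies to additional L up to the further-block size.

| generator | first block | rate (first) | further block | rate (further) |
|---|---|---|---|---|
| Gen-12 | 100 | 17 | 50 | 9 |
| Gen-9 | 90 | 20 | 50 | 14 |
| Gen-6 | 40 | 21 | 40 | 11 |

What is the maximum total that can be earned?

4170

Order all 6 blocks by rate: Gen-6/T1 21 > Gen-9/T1 20 > Gen-12/T1 17 > Gen-9/T2 14 > Gen-6/T2 11 > Gen-12/T2 9.
Gen-6 T1 at 21: fill all 40 → 180 left.
Gen-9/T1 (20): +90 → 90 left.
Gen-12 T1 at 17: only 90 left, fill 90.
Total = 21×40 + 20×90 + 17×90 = 4170.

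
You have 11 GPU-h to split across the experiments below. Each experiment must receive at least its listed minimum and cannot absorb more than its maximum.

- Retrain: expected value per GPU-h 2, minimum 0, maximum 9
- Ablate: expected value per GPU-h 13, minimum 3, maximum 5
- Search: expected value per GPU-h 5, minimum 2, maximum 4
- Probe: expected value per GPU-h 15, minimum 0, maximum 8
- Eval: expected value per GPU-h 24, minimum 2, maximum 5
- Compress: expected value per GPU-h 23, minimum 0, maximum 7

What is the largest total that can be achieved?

Meeting every minimum uses 0+3+2+0+2+0 = 7 GPU-h, leaving 4.
Order the experiments by expected value per GPU-h: Eval 24 > Compress 23 > Probe 15 > Ablate 13 > Search 5 > Retrain 2.
Give Eval 3 more to hit its cap of 5 ; 1 left.
Only 1 left; Compress takes them to reach 1.
Total = 13×3 + 5×2 + 24×5 + 23×1 = 192.

192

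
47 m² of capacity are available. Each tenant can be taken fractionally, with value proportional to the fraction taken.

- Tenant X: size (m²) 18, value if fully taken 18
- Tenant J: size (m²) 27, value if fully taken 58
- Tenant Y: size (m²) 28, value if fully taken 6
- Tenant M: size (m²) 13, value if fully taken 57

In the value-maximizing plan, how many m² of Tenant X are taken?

7

Rank by value-to-size ratio: Tenant M 57/13≈4.38, Tenant J 58/27≈2.15, Tenant X 18/18≈1, Tenant Y 6/28≈0.214.
Take all of Tenant M (13 m², value 57) → 34 m² left.
Tenant J: take in full, 27 m² for value 58 → 7 left.
Fill the last 7 m² with part of Tenant X: 7/18 of it earns 7.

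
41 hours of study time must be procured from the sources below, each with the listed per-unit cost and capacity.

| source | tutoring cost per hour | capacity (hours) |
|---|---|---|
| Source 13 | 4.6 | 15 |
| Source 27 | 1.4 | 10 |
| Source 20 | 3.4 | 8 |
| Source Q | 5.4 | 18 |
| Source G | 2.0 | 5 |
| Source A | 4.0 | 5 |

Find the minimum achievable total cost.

Use sources in increasing cost order.
Source 27 at 1.4: take all 10 hours ; 31 still needed.
Source G (2.0): use full 5 ; 26 hours to go.
Take 8 from Source 20 at 3.4 ; need 18 more.
Source A (4.0): use full 5 ; 13 hours to go.
Take 13 from Source 13 at 4.6 to finish.
Source Q: unused.
Cost = 10×1.4 + 5×2.0 + 8×3.4 + 5×4.0 + 13×4.6 = 131.

131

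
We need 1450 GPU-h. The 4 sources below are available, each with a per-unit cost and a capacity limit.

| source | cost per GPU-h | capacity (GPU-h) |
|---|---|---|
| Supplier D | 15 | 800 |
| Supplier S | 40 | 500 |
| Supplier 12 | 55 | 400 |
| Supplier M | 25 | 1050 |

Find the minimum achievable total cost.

28250

Cheapest first:
Supplier D (15): use full 800 ; 650 GPU-h to go.
Supplier M at 25: take 650 of its 1050 ; requirement met.
Supplier S, Supplier 12: unused.
Cost = 800×15 + 650×25 = 28250.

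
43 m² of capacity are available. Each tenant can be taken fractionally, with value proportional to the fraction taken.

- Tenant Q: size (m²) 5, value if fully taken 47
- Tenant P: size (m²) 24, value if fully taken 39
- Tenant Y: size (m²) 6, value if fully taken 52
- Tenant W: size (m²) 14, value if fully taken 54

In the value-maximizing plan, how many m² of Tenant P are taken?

18

Sort by value density: Tenant Q 47/5≈9.4, Tenant Y 52/6≈8.67, Tenant W 54/14≈3.86, Tenant P 39/24≈1.62.
All 5 m² of Tenant Q fit (value 47) — 38 remain.
All 6 m² of Tenant Y fit (value 52) — 32 remain.
Tenant W: take in full, 14 m² for value 54 — 18 left.
Only 18 m² remain; take 18/24 of Tenant P for value 39×18/24 = 29.25.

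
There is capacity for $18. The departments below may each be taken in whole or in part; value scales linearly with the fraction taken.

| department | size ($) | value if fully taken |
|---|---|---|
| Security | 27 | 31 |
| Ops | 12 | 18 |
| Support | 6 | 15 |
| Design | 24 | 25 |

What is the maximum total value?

33

Rank by value-to-size ratio: Support 15/6≈2.5, Ops 18/12≈1.5, Security 31/27≈1.15, Design 25/24≈1.04.
Support: take in full, 6 $ for value 15 ; 12 left.
Take all of Ops (12 $, value 18) ; 0 $ left.
Total value = 33.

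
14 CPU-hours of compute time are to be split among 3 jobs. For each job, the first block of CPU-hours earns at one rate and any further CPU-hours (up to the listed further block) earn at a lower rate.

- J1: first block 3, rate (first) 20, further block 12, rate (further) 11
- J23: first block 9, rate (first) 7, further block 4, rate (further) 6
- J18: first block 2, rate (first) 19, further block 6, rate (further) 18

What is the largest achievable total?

Treat each block as its own option and order by rate: J1/T1 20 > J18/T1 19 > J18/T2 18 > J1/T2 11 > J23/T1 7 > J23/T2 6.
J1 T1 at 20: fill all 3 → 11 left.
J18 T1 at 19: fill all 2 → 9 left.
J18/T2 (18): +6 → 3 left.
J1/T2: +3 of 12 at 11; pool empty.
Total = 20×3 + 19×2 + 18×6 + 11×3 = 239.

239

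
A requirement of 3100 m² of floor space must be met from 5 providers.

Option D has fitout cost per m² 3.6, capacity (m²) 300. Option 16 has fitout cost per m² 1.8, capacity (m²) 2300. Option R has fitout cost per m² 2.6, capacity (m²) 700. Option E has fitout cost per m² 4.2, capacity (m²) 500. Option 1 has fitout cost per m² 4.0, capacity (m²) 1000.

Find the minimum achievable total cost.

Cheapest first:
Option 16 at 1.8: take all 2300 m² → 800 still needed.
Option R at 2.6: take all 700 m² → 100 still needed.
Option D (3.6): take the remaining 100 → done.
Option 1, Option E: unused.
Cost = 2300×1.8 + 700×2.6 + 100×3.6 = 6320.

6320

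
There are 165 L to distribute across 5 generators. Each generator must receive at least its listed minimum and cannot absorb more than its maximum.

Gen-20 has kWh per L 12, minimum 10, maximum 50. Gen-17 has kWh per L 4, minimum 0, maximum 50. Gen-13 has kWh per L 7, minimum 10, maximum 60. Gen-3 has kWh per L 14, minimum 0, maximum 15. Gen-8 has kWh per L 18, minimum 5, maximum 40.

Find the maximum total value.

1950

Meeting every minimum uses 10+0+10+0+5 = 25 L, leaving 140.
Rank by kWh per L: Gen-8 18 > Gen-3 14 > Gen-20 12 > Gen-13 7 > Gen-17 4.
Gen-8: +35 to 40 (cap) → 105 left.
Gen-3: +15 to 15 (cap) → 90 left.
Gen-20 takes 40 more to reach its cap of 50 → 50 left.
Gen-13 takes 50 more to reach its cap of 60 → 0 left.
Total = 12×50 + 7×60 + 14×15 + 18×40 = 1950.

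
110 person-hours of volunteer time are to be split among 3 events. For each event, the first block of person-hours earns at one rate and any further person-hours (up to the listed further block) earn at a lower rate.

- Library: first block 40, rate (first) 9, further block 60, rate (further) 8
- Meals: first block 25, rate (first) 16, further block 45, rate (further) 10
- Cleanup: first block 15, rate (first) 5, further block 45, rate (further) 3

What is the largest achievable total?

Treat each block as its own option and order by rate: Meals/T1 16 > Meals/T2 10 > Library/T1 9 > Library/T2 8 > Cleanup/T1 5 > Cleanup/T2 3.
Meals/T1 (16): +25 → 85 left.
Fill Meals T2 block (45 at 10) → 40 left.
Library T1 at 9: fill all 40 → 0 left.
Total = 16×25 + 10×45 + 9×40 = 1210.

1210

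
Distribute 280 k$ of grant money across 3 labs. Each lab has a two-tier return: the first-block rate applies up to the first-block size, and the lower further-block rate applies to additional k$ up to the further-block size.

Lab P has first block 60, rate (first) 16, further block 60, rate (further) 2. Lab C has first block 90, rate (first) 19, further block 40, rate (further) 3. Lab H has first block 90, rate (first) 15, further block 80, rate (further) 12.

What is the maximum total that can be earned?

4500

Rank every tier by rate: Lab C/T1 19 > Lab P/T1 16 > Lab H/T1 15 > Lab H/T2 12 > Lab C/T2 3 > Lab P/T2 2.
Fill Lab C T1 block (90 at 19) → 190 left.
Fill Lab P T1 block (60 at 16) → 130 left.
Lab H/T1 (15): +90 → 40 left.
40 remain; put them into Lab H T2 at 12.
Total = 19×90 + 16×60 + 15×90 + 12×40 = 4500.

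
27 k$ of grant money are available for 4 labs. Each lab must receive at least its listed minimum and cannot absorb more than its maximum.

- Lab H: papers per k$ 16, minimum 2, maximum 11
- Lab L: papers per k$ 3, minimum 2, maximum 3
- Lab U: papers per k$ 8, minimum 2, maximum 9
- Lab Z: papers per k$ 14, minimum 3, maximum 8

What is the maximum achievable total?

342

Meeting every minimum uses 2+2+2+3 = 9 k$, leaving 18.
Rank by papers per k$: Lab H 16 > Lab Z 14 > Lab U 8 > Lab L 3.
Lab H: +9 to 11 (cap) — 9 left.
Give Lab Z 5 more to hit its cap of 8 — 4 left.
Lab U has room for 7 more but only 4 remain, so it gets 6.
Total = 16×11 + 3×2 + 8×6 + 14×8 = 342.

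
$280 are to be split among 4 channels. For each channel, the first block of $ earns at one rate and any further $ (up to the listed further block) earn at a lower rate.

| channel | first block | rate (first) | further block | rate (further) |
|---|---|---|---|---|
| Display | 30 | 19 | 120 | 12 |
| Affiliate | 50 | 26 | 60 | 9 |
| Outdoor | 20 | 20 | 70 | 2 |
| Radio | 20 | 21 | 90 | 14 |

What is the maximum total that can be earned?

Treat each block as its own option and order by rate: Affiliate/T1 26 > Radio/T1 21 > Outdoor/T1 20 > Display/T1 19 > Radio/T2 14 > Display/T2 12 > Affiliate/T2 9 > Outdoor/T2 2.
Affiliate/T1 (26): +50 — 230 left.
Radio/T1 (21): +20 — 210 left.
Outdoor/T1 (20): +20 — 190 left.
Display/T1 (19): +30 — 160 left.
Radio/T2 (14): +90 — 70 left.
70 remain; put them into Display T2 at 12.
Total = 26×50 + 21×20 + 20×20 + 19×30 + 14×90 + 12×70 = 4790.

4790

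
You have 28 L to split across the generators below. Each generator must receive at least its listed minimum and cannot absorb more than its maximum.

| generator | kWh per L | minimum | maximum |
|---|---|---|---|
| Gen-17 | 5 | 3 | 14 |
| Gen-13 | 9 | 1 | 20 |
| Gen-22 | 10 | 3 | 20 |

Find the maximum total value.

Meeting every minimum uses 3+1+3 = 7 L, leaving 21.
Highest kWh per L first: Gen-22 10 > Gen-13 9 > Gen-17 5.
Give Gen-22 17 more to hit its cap of 20 — 4 left.
Gen-13 has room for 19 more but only 4 remain, so it gets 5.
Total = 5×3 + 9×5 + 10×20 = 260.

260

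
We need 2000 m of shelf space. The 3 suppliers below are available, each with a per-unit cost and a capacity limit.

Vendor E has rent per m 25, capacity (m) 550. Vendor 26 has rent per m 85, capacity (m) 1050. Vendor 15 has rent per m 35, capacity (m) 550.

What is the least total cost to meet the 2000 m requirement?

Use suppliers in increasing cost order.
Vendor E at 25: take all 550 m ; 1450 still needed.
Vendor 15 (35): use full 550 ; 900 m to go.
Vendor 26 (85): take the remaining 900 ; done.
Cost = 550×25 + 550×35 + 900×85 = 109500.

109500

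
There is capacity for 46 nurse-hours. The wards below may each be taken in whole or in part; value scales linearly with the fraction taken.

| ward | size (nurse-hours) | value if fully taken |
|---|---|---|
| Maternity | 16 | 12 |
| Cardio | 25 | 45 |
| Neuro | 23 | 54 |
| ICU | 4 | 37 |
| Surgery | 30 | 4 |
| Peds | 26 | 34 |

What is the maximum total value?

125.2

Rank by value-to-size ratio: ICU 37/4≈9.25, Neuro 54/23≈2.35, Cardio 45/25≈1.8, Peds 34/26≈1.31, Maternity 12/16≈0.75, Surgery 4/30≈0.133.
Take all of ICU (4 nurse-hours, value 37) — 42 nurse-hours left.
Take all of Neuro (23 nurse-hours, value 54) — 19 nurse-hours left.
Only 19 nurse-hours remain; take 19/25 of Cardio for value 45×19/25 = 34.2.
Total value = 125.2.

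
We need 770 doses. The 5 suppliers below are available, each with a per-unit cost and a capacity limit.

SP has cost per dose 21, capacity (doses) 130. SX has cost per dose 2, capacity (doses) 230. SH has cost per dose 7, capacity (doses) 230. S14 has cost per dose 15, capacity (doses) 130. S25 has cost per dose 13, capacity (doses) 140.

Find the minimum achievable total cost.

Fill from the cheapest supplier first.
Take 230 from SX at 2 ; need 540 more.
SH at 7: take all 230 doses ; 310 still needed.
S25 at 13: take all 140 doses ; 170 still needed.
Take 130 from S14 at 15 ; need 40 more.
Take 40 from SP at 21 to finish.
Cost = 230×2 + 230×7 + 140×13 + 130×15 + 40×21 = 6680.

6680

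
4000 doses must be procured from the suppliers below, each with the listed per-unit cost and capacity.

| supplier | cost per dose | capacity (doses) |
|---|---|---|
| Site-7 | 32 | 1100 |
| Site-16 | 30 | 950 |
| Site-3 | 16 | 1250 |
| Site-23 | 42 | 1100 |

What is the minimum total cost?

113100

Fill from the cheapest supplier first.
Site-3 (16): use full 1250 ; 2750 doses to go.
Take 950 from Site-16 at 30 ; need 1800 more.
Site-7 (32): use full 1100 ; 700 doses to go.
Take 700 from Site-23 at 42 to finish.
Cost = 1250×16 + 950×30 + 1100×32 + 700×42 = 113100.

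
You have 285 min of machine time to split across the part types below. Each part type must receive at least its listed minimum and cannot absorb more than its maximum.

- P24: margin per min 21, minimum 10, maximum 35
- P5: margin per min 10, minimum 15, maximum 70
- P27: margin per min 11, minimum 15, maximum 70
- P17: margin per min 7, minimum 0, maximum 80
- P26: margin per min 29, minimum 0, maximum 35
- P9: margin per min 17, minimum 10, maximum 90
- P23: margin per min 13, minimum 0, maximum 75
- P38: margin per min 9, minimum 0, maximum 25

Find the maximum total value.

Meeting every minimum uses 10+15+15+0+0+10+0+0 = 50 min, leaving 235.
Rank by margin per min: P26 29 > P24 21 > P9 17 > P23 13 > P27 11 > P5 10 > P38 9 > P17 7.
P26: +35 to 35 (cap) ; 200 left.
Give P24 25 more to hit its cap of 35 ; 175 left.
P9: +80 to 90 (cap) ; 95 left.
Give P23 75 more to hit its cap of 75 ; 20 left.
P27 has room for 55 more but only 20 remain, so it gets 35.
Total = 21×35 + 10×15 + 11×35 + 29×35 + 17×90 + 13×75 = 4790.

4790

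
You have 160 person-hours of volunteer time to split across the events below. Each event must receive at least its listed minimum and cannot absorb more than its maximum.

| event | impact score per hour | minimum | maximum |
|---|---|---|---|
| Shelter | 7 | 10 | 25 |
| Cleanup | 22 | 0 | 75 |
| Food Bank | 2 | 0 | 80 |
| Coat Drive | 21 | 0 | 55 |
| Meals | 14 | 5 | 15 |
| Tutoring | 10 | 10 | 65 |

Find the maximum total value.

3115

Meeting every minimum uses 10+0+0+0+5+10 = 25 person-hours, leaving 135.
Highest impact score per hour first: Cleanup 22 > Coat Drive 21 > Meals 14 > Tutoring 10 > Shelter 7 > Food Bank 2.
Cleanup takes 75 more to reach its cap of 75 ; 60 left.
Coat Drive: +55 to 55 (cap) ; 5 left.
Only 5 left; Meals takes them to reach 10.
Total = 7×10 + 22×75 + 21×55 + 14×10 + 10×10 = 3115.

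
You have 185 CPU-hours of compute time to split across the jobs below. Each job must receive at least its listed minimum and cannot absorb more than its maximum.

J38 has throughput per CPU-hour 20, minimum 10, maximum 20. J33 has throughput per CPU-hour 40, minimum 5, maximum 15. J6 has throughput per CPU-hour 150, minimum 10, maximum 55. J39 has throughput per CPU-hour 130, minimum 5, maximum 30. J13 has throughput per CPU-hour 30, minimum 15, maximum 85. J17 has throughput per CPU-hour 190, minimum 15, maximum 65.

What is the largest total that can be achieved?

Meeting every minimum uses 10+5+10+5+15+15 = 60 CPU-hours, leaving 125.
Order the jobs by throughput per CPU-hour: J17 190 > J6 150 > J39 130 > J33 40 > J13 30 > J38 20.
Give J17 50 more to hit its cap of 65 ; 75 left.
J6: +45 to 55 (cap) ; 30 left.
J39: +25 to 30 (cap) ; 5 left.
Only 5 left; J33 takes them to reach 10.
Total = 20×10 + 40×10 + 150×55 + 130×30 + 30×15 + 190×65 = 25550.

25550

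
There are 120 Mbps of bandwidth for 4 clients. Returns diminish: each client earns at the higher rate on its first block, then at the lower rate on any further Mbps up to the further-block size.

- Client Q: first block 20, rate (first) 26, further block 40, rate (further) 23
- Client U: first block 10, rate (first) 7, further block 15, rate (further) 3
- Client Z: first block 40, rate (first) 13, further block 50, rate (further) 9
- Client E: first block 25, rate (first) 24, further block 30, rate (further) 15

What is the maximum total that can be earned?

Treat each block as its own option and order by rate: Client Q/first 26 > Client E/first 24 > Client Q/second 23 > Client E/second 15 > Client Z/first 13 > Client Z/second 9 > Client U/first 7 > Client U/second 3.
Client Q/first (26): +20 → 100 left.
Fill Client E first block (25 at 24) → 75 left.
Fill Client Q second block (40 at 23) → 35 left.
Client E/second (15): +30 → 5 left.
Client Z first at 13: only 5 left, fill 5.
Total = 26×20 + 24×25 + 23×40 + 15×30 + 13×5 = 2555.

2555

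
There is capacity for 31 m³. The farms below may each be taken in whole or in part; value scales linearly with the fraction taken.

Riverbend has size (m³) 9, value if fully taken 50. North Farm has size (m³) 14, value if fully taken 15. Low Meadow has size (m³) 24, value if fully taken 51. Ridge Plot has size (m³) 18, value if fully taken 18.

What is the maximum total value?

96.75

Best value per unit of size first: Riverbend 50/9≈5.56, Low Meadow 51/24≈2.12, North Farm 15/14≈1.07, Ridge Plot 18/18≈1.
All 9 m³ of Riverbend fit (value 50) → 22 remain.
Fill the last 22 m³ with part of Low Meadow: 22/24 of it earns 46.75.
Total value = 96.75.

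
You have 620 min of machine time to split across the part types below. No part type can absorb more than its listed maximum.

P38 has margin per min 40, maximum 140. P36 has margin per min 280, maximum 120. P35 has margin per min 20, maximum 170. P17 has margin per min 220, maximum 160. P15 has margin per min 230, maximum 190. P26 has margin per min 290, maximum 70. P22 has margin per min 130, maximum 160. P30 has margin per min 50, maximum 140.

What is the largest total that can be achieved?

143200

Order the part types by margin per min: P26 290 > P36 280 > P15 230 > P17 220 > P22 130 > P30 50 > P38 40 > P35 20.
P26: +70 to 70 (cap) — 550 left.
P36 takes 120 to reach its cap of 120 — 430 left.
P15: +190 to 190 (cap) — 240 left.
P17: +160 to 160 (cap) — 80 left.
P22: +80 (room for 160) → 80. Pool exhausted.
Total = 280×120 + 220×160 + 230×190 + 290×70 + 130×80 = 143200.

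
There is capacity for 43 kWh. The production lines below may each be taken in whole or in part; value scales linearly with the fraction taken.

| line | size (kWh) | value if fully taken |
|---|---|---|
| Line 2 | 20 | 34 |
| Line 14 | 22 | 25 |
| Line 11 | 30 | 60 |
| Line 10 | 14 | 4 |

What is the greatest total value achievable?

82.1

Rank by value-to-size ratio: Line 11 60/30≈2, Line 2 34/20≈1.7, Line 14 25/22≈1.14, Line 10 4/14≈0.286.
Take all of Line 11 (30 kWh, value 60) — 13 kWh left.
Fill the last 13 kWh with part of Line 2: 13/20 of it earns 22.1.
Total value = 82.1.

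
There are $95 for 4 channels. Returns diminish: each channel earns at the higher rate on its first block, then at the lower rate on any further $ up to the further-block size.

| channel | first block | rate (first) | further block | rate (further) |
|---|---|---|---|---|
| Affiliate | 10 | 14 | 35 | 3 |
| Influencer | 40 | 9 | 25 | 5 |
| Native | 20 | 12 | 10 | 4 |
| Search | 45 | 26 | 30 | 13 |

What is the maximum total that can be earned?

1820

Order all 8 blocks by rate: Search/T1 26 > Affiliate/T1 14 > Search/T2 13 > Native/T1 12 > Influencer/T1 9 > Influencer/T2 5 > Native/T2 4 > Affiliate/T2 3.
Fill Search T1 block (45 at 26) — 50 left.
Affiliate/T1 (14): +10 — 40 left.
Search T2 at 13: fill all 30 — 10 left.
Native/T1: +10 of 20 at 12; pool empty.
Total = 26×45 + 14×10 + 13×30 + 12×10 = 1820.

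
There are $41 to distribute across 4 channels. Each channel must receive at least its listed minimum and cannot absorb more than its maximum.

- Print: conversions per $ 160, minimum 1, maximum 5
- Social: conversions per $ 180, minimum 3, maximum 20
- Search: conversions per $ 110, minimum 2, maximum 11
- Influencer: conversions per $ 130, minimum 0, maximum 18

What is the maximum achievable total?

6440

Meeting every minimum uses 1+3+2+0 = 6 $, leaving 35.
Highest conversions per $ first: Social 180 > Print 160 > Influencer 130 > Search 110.
Social: +17 to 20 (cap) — 18 left.
Print takes 4 more to reach its cap of 5 — 14 left.
Influencer has room for 18 more but only 14 remain, so it gets 14.
Total = 160×5 + 180×20 + 110×2 + 130×14 = 6440.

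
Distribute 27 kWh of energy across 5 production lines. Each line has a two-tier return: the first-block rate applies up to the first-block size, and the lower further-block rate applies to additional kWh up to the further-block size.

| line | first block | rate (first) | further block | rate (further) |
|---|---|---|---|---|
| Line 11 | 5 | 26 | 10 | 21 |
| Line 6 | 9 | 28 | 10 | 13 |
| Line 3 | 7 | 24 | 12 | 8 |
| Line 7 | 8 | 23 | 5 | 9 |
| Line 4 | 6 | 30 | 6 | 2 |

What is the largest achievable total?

730

Treat each block as its own option and order by rate: Line 4/first 30 > Line 6/first 28 > Line 11/first 26 > Line 3/first 24 > Line 7/first 23 > Line 11/second 21 > Line 6/second 13 > Line 7/second 9 > Line 3/second 8 > Line 4/second 2.
Line 4 first at 30: fill all 6 → 21 left.
Fill Line 6 first block (9 at 28) → 12 left.
Line 11 first at 26: fill all 5 → 7 left.
Line 3 first at 24: fill all 7 → 0 left.
Total = 30×6 + 28×9 + 26×5 + 24×7 = 730.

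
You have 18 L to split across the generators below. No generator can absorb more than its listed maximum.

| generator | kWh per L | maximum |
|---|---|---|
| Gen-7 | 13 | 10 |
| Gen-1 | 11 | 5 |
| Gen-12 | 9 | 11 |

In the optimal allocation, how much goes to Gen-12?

3

Rank by kWh per L: Gen-7 13 > Gen-1 11 > Gen-12 9.
Give Gen-7 10 to hit its cap of 10 ; 8 left.
Gen-1: +5 to 5 (cap) ; 3 left.
Gen-12: +3 (room for 11) → 3. Pool exhausted.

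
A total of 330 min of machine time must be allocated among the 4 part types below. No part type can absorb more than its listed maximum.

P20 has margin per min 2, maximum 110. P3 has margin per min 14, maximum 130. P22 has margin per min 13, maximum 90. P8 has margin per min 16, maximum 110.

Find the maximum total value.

4750

Rank by margin per min: P8 16 > P3 14 > P22 13 > P20 2.
Give P8 110 to hit its cap of 110 → 220 left.
P3 takes 130 to reach its cap of 130 → 90 left.
P22: +90 to 90 (cap) → 0 left.
Total = 14×130 + 13×90 + 16×110 = 4750.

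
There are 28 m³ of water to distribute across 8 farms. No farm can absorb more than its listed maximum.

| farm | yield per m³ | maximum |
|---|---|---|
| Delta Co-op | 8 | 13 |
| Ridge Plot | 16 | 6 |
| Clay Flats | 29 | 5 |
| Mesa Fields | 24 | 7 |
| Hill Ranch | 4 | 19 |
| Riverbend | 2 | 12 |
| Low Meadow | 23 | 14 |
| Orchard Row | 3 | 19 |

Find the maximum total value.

Highest yield per m³ first: Clay Flats 29 > Mesa Fields 24 > Low Meadow 23 > Ridge Plot 16 > Delta Co-op 8 > Hill Ranch 4 > Orchard Row 3 > Riverbend 2.
Give Clay Flats 5 to hit its cap of 5 → 23 left.
Mesa Fields takes 7 to reach its cap of 7 → 16 left.
Give Low Meadow 14 to hit its cap of 14 → 2 left.
Ridge Plot has room for 6 but only 2 remain, so it gets 2.
Total = 16×2 + 29×5 + 24×7 + 23×14 = 667.

667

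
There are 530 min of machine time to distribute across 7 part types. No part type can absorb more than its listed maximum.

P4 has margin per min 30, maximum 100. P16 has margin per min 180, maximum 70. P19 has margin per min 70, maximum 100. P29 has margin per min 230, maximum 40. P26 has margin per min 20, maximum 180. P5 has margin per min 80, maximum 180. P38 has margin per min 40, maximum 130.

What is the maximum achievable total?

Rank by margin per min: P29 230 > P16 180 > P5 80 > P19 70 > P38 40 > P4 30 > P26 20.
Give P29 40 to hit its cap of 40 — 490 left.
P16: +70 to 70 (cap) — 420 left.
P5: +180 to 180 (cap) — 240 left.
P19 takes 100 to reach its cap of 100 — 140 left.
Give P38 130 to hit its cap of 130 — 10 left.
P4: +10 (room for 100) → 10. Pool exhausted.
Total = 30×10 + 180×70 + 70×100 + 230×40 + 80×180 + 40×130 = 48700.

48700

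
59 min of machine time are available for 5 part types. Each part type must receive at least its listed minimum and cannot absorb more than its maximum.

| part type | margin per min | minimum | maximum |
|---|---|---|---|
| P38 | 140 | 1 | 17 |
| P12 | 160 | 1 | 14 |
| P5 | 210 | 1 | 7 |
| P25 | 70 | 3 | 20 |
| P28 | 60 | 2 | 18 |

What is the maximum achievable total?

7540

Meeting every minimum uses 1+1+1+3+2 = 8 min, leaving 51.
Rank by margin per min: P5 210 > P12 160 > P38 140 > P25 70 > P28 60.
Give P5 6 more to hit its cap of 7 — 45 left.
P12 takes 13 more to reach its cap of 14 — 32 left.
P38: +16 to 17 (cap) — 16 left.
Only 16 left; P25 takes them to reach 19.
Total = 140×17 + 160×14 + 210×7 + 70×19 + 60×2 = 7540.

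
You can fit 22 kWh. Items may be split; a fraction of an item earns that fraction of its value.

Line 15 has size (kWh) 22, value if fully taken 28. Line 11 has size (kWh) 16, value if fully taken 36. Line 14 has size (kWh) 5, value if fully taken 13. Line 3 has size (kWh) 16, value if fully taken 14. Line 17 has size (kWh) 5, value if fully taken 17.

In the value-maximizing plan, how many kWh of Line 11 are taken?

Sort by value density: Line 17 17/5≈3.4, Line 14 13/5≈2.6, Line 11 36/16≈2.25, Line 15 28/22≈1.27, Line 3 14/16≈0.875.
All 5 kWh of Line 17 fit (value 17) ; 17 remain.
Line 14: take in full, 5 kWh for value 13 ; 12 left.
Fill the last 12 kWh with part of Line 11: 12/16 of it earns 27.

12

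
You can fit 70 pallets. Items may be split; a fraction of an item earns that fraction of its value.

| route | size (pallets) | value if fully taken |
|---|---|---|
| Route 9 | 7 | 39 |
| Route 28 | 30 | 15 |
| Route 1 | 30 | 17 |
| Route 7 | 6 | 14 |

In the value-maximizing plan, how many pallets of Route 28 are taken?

27

Best value per unit of size first: Route 9 39/7≈5.57, Route 7 14/6≈2.33, Route 1 17/30≈0.567, Route 28 15/30≈0.5.
Route 9: take in full, 7 pallets for value 39 — 63 left.
All 6 pallets of Route 7 fit (value 14) — 57 remain.
All 30 pallets of Route 1 fit (value 17) — 27 remain.
27 pallets left: a 27/30 share of Route 28 gives 15×27/30 = 13.5.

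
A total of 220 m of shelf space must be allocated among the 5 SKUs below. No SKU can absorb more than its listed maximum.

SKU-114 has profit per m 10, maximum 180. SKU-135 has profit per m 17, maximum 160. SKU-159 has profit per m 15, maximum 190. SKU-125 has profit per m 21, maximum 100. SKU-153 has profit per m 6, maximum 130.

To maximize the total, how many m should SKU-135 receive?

Highest profit per m first: SKU-125 21 > SKU-135 17 > SKU-159 15 > SKU-114 10 > SKU-153 6.
Give SKU-125 100 to hit its cap of 100 — 120 left.
SKU-135 has room for 160 but only 120 remain, so it gets 120.

120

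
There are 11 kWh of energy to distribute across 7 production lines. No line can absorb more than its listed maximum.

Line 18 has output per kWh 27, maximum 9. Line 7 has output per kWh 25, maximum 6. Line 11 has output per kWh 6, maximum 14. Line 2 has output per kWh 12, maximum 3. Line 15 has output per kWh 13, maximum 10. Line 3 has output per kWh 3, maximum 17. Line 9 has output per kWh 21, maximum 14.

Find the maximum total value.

293

Order the production lines by output per kWh: Line 18 27 > Line 7 25 > Line 9 21 > Line 15 13 > Line 2 12 > Line 11 6 > Line 3 3.
Give Line 18 9 to hit its cap of 9 → 2 left.
Line 7 has room for 6 but only 2 remain, so it gets 2.
Total = 27×9 + 25×2 = 293.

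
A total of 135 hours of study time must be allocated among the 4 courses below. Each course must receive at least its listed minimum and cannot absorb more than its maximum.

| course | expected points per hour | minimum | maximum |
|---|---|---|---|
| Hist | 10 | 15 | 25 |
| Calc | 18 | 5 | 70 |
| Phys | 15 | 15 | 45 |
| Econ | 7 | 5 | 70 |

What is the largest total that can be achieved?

Meeting every minimum uses 15+5+15+5 = 40 hours, leaving 95.
Order the courses by expected points per hour: Calc 18 > Phys 15 > Hist 10 > Econ 7.
Give Calc 65 more to hit its cap of 70 — 30 left.
Give Phys 30 more to hit its cap of 45 — 0 left.
Total = 10×15 + 18×70 + 15×45 + 7×5 = 2120.

2120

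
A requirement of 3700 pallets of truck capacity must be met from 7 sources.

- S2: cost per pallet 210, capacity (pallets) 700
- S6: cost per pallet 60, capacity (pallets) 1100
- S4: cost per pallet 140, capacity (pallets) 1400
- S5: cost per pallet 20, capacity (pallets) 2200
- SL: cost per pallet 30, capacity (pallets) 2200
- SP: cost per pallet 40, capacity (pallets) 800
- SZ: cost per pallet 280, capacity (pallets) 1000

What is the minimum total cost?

Fill from the cheapest source first.
Take 2200 from S5 at 20 → need 1500 more.
Take 1500 from SL at 30 to finish.
SP, S6, S4, S2, SZ: unused.
Cost = 2200×20 + 1500×30 = 89000.

89000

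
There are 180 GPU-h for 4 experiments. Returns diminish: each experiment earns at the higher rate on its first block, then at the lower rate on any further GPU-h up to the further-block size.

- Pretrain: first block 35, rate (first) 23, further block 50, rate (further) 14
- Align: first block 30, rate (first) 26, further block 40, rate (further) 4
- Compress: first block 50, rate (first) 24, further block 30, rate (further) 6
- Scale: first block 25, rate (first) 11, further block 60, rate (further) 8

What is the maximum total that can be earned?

Treat each block as its own option and order by rate: Align/tier1 26 > Compress/tier1 24 > Pretrain/tier1 23 > Pretrain/tier2 14 > Scale/tier1 11 > Scale/tier2 8 > Compress/tier2 6 > Align/tier2 4.
Align/tier1 (26): +30 — 150 left.
Fill Compress tier1 block (50 at 24) — 100 left.
Pretrain tier1 at 23: fill all 35 — 65 left.
Fill Pretrain tier2 block (50 at 14) — 15 left.
Scale/tier1: +15 of 25 at 11; pool empty.
Total = 26×30 + 24×50 + 23×35 + 14×50 + 11×15 = 3650.

3650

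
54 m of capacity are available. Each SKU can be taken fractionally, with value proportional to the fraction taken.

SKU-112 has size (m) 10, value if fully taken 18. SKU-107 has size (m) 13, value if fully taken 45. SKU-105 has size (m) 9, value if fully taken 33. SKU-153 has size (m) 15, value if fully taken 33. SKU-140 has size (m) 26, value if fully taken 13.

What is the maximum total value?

Sort by value density: SKU-105 33/9≈3.67, SKU-107 45/13≈3.46, SKU-153 33/15≈2.2, SKU-112 18/10≈1.8, SKU-140 13/26≈0.5.
SKU-105: take in full, 9 m for value 33 → 45 left.
SKU-107: take in full, 13 m for value 45 → 32 left.
SKU-153: take in full, 15 m for value 33 → 17 left.
All 10 m of SKU-112 fit (value 18) → 7 remain.
Fill the last 7 m with part of SKU-140: 7/26 of it earns 3.5.
Total value = 132.5.

132.5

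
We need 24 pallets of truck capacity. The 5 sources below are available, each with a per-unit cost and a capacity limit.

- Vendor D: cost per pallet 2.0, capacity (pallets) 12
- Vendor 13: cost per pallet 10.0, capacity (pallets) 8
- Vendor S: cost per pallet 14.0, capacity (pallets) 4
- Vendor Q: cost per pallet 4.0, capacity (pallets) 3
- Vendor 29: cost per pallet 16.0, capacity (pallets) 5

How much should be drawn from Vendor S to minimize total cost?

1

Use sources in increasing cost order.
Vendor D (2.0): use full 12 ; 12 pallets to go.
Vendor Q at 4.0: take all 3 pallets ; 9 still needed.
Vendor 13 (10.0): use full 8 ; 1 pallets to go.
Take 1 from Vendor S at 14.0 to finish.
Vendor 29: unused.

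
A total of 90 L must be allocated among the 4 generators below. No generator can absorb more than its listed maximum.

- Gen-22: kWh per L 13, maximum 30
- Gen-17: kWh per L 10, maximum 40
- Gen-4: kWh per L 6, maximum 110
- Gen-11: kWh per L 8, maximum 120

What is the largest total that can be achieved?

950

Order the generators by kWh per L: Gen-22 13 > Gen-17 10 > Gen-11 8 > Gen-4 6.
Gen-22: +30 to 30 (cap) → 60 left.
Gen-17: +40 to 40 (cap) → 20 left.
Gen-11: +20 (room for 120) → 20. Pool exhausted.
Total = 13×30 + 10×40 + 8×20 = 950.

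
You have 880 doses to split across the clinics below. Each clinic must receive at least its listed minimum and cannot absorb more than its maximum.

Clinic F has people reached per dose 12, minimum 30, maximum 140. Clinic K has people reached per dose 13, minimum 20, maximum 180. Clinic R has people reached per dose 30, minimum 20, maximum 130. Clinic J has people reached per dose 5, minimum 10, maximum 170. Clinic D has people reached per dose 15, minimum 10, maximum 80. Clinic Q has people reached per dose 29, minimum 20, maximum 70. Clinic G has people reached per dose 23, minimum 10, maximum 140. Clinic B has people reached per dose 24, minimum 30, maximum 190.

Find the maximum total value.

18260

Meeting every minimum uses 30+20+20+10+10+20+10+30 = 150 doses, leaving 730.
Order the clinics by people reached per dose: Clinic R 30 > Clinic Q 29 > Clinic B 24 > Clinic G 23 > Clinic D 15 > Clinic K 13 > Clinic F 12 > Clinic J 5.
Clinic R takes 110 more to reach its cap of 130 → 620 left.
Clinic Q takes 50 more to reach its cap of 70 → 570 left.
Clinic B takes 160 more to reach its cap of 190 → 410 left.
Clinic G takes 130 more to reach its cap of 140 → 280 left.
Give Clinic D 70 more to hit its cap of 80 → 210 left.
Clinic K takes 160 more to reach its cap of 180 → 50 left.
Clinic F: +50 (room for 110) → 80. Pool exhausted.
Total = 12×80 + 13×180 + 30×130 + 5×10 + 15×80 + 29×70 + 23×140 + 24×190 = 18260.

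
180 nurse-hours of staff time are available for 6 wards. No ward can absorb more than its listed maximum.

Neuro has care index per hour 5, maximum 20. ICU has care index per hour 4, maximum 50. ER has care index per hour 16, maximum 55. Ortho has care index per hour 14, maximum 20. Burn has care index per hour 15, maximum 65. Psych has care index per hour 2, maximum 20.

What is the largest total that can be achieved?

Rank by care index per hour: ER 16 > Burn 15 > Ortho 14 > Neuro 5 > ICU 4 > Psych 2.
Give ER 55 to hit its cap of 55 — 125 left.
Burn: +65 to 65 (cap) — 60 left.
Ortho: +20 to 20 (cap) — 40 left.
Neuro takes 20 to reach its cap of 20 — 20 left.
ICU has room for 50 but only 20 remain, so it gets 20.
Total = 5×20 + 4×20 + 16×55 + 14×20 + 15×65 = 2315.

2315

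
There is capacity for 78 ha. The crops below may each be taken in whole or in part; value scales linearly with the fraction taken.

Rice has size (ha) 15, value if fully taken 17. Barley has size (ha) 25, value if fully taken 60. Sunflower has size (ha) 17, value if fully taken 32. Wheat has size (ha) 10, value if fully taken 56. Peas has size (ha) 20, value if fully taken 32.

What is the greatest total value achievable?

186.8

Rank by value-to-size ratio: Wheat 56/10≈5.6, Barley 60/25≈2.4, Sunflower 32/17≈1.88, Peas 32/20≈1.6, Rice 17/15≈1.13.
Wheat: take in full, 10 ha for value 56 — 68 left.
Take all of Barley (25 ha, value 60) — 43 ha left.
All 17 ha of Sunflower fit (value 32) — 26 remain.
All 20 ha of Peas fit (value 32) — 6 remain.
Fill the last 6 ha with part of Rice: 6/15 of it earns 6.8.
Total value = 186.8.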